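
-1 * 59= -59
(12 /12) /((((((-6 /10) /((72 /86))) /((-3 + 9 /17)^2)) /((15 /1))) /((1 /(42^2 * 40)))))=-45 /24854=-0.00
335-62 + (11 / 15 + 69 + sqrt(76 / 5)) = 2 * sqrt(95) / 5 + 5141 / 15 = 346.63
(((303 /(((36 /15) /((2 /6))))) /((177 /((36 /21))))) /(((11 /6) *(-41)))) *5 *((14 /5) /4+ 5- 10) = 21715 /186263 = 0.12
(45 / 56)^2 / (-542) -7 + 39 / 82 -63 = -4845112081 / 69688192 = -69.53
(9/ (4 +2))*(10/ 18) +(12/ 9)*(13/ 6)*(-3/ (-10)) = 17/ 10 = 1.70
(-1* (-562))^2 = 315844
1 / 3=0.33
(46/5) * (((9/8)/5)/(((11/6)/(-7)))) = -4347/550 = -7.90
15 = 15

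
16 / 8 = 2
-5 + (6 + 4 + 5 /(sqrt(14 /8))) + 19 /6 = 10 * sqrt(7) /7 + 49 /6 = 11.95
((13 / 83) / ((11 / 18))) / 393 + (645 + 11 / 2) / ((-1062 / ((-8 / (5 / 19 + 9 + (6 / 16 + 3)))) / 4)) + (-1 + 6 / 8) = 635172534751 / 488004639012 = 1.30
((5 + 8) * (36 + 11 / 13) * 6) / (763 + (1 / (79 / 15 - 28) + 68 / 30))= 7350255 / 1957057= 3.76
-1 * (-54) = 54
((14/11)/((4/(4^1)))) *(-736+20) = -10024/11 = -911.27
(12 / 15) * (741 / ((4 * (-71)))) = -741 / 355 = -2.09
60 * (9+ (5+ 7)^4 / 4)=311580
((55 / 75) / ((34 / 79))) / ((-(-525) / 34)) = 869 / 7875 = 0.11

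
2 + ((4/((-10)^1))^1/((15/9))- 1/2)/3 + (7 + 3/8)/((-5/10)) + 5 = -2399/300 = -8.00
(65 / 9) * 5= 325 / 9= 36.11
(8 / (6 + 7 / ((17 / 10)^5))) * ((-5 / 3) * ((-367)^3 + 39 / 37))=51936718958988880 / 511662381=101505838.40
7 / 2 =3.50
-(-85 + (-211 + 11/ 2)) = 581/ 2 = 290.50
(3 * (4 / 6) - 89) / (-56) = 87 / 56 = 1.55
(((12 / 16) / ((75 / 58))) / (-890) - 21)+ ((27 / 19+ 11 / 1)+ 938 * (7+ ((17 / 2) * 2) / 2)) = 12285470449 / 845500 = 14530.42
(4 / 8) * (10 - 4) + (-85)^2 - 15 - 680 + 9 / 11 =71872 / 11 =6533.82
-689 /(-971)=689 /971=0.71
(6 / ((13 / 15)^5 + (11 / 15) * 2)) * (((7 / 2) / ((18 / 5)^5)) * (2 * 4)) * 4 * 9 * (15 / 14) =48828125 / 8910258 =5.48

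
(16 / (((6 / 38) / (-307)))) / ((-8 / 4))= 15554.67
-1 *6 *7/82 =-21/41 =-0.51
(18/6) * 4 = 12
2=2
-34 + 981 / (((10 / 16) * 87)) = -2314 / 145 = -15.96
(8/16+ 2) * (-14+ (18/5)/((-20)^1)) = -709/20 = -35.45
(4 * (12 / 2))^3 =13824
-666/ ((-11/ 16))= 10656/ 11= 968.73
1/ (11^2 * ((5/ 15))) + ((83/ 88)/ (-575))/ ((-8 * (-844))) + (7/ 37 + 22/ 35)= 820111727693/ 973364268800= 0.84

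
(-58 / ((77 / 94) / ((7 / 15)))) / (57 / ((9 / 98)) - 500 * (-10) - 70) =-1363 / 228965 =-0.01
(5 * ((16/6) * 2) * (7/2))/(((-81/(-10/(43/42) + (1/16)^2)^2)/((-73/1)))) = 29513585626595/3680722944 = 8018.42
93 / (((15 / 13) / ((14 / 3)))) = 5642 / 15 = 376.13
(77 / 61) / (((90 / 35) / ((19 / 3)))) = 10241 / 3294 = 3.11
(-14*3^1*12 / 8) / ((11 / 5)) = -28.64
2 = 2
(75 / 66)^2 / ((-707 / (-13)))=8125 / 342188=0.02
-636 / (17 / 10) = -6360 / 17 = -374.12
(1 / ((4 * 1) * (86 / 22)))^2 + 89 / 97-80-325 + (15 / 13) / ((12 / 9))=-15042031911 / 37305424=-403.21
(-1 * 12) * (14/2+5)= -144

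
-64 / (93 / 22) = -1408 / 93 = -15.14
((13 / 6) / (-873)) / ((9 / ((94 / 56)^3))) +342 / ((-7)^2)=7221558973 / 1034861184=6.98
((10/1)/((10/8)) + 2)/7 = 10/7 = 1.43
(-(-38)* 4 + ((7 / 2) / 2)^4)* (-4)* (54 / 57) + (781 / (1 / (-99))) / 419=-202801275 / 254752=-796.07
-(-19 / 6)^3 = 6859 / 216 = 31.75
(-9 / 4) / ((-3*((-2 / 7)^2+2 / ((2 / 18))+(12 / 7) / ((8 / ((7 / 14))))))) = 147 / 3565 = 0.04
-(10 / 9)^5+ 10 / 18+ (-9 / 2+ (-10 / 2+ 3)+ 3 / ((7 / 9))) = -3125543 / 826686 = -3.78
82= 82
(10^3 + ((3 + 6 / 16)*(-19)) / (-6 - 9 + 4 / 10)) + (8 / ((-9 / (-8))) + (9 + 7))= 5400557 / 5256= 1027.50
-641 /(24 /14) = -4487 /12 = -373.92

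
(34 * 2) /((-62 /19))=-646 /31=-20.84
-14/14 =-1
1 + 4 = 5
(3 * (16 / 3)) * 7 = 112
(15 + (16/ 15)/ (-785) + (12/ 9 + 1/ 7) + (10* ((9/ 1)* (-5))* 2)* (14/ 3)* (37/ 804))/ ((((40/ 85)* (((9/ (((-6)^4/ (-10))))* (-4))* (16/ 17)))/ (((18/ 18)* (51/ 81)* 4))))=-99940850299/ 27612375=-3619.42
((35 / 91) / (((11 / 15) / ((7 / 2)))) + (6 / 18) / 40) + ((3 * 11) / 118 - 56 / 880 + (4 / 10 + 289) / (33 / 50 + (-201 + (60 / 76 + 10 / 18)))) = 0.61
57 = 57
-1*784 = -784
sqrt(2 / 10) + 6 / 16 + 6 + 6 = 12.82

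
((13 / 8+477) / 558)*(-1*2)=-1.72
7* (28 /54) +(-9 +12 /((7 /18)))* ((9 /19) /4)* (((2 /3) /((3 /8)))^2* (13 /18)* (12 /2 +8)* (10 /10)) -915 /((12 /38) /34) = -50493901 /513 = -98428.66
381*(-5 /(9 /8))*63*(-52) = 5547360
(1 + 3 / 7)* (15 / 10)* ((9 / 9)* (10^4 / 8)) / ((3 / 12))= 75000 / 7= 10714.29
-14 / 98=-1 / 7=-0.14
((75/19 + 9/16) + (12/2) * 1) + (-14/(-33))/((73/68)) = 7986163/732336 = 10.91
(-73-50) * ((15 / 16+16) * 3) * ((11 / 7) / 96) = -102.31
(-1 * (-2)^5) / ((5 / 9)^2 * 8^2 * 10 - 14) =0.17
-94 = -94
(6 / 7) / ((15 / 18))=36 / 35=1.03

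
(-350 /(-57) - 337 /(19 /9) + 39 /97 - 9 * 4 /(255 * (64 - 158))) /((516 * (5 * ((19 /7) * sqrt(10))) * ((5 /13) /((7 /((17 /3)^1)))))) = -538496657153 * sqrt(10) /76696290648750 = -0.02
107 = 107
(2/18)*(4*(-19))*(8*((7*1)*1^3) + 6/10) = -21508/45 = -477.96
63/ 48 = 21/ 16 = 1.31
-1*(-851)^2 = -724201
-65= -65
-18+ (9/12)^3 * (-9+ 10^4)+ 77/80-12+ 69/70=9378659/2240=4186.90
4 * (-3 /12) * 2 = -2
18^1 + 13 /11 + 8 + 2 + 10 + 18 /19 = 40.13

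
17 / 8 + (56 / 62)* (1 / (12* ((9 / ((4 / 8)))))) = 14257 / 6696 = 2.13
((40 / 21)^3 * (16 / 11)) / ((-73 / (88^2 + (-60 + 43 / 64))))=-7869104000 / 7436583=-1058.16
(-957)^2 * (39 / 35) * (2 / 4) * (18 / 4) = 2296164.28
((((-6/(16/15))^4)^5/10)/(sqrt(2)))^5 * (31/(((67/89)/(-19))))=-1422683150245312804200532000000000000000000000000000000000000000000000000.00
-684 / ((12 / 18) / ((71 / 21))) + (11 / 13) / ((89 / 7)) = -28093735 / 8099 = -3468.79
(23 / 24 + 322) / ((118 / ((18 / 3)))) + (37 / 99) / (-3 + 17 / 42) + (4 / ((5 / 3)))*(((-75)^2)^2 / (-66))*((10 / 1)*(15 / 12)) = -24417675489149 / 1697784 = -14382086.00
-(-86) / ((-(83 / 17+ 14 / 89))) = -130118 / 7625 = -17.06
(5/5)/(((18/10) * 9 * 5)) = 1/81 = 0.01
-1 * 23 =-23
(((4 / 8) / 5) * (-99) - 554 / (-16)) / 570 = 989 / 22800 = 0.04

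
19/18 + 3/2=23/9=2.56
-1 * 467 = -467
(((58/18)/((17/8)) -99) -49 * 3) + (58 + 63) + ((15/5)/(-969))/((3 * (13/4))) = -4666583/37791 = -123.48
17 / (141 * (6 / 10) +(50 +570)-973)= -85 / 1342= -0.06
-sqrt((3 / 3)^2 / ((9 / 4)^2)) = -4 / 9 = -0.44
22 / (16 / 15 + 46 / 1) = 165 / 353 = 0.47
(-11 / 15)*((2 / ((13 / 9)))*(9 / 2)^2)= -2673 / 130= -20.56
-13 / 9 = -1.44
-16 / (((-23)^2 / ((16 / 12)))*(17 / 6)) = -128 / 8993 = -0.01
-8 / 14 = -4 / 7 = -0.57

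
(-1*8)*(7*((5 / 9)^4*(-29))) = 1015000 / 6561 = 154.70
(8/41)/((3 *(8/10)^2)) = 25/246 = 0.10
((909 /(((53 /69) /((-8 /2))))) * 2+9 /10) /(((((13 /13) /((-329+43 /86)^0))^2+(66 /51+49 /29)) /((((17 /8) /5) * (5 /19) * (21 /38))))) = -883032745203 /6012353920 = -146.87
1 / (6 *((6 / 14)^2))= 49 / 54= 0.91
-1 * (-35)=35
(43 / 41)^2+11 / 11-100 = -164570 / 1681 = -97.90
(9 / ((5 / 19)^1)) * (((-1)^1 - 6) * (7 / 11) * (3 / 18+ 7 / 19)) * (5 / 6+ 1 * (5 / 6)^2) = -2989 / 24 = -124.54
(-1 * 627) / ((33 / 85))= -1615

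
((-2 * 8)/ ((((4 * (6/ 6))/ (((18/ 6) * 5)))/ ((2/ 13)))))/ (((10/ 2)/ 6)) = -144/ 13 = -11.08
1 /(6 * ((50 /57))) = 19 /100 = 0.19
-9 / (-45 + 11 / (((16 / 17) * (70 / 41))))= 10080 / 42733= 0.24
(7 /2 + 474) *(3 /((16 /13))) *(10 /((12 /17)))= 1055275 /64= 16488.67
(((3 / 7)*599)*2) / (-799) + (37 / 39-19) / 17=-371782 / 218127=-1.70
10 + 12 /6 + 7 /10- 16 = -33 /10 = -3.30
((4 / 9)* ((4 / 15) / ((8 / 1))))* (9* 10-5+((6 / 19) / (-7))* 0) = 34 / 27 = 1.26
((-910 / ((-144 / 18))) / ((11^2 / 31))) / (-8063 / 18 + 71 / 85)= -348075 / 5340214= -0.07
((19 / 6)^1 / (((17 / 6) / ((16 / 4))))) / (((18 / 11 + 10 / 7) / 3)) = 4389 / 1003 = 4.38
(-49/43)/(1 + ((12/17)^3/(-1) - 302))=240737/63663263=0.00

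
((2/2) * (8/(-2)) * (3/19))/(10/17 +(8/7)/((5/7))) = -170/589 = -0.29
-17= -17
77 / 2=38.50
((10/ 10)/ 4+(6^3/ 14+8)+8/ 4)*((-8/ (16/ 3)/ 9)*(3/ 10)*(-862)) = 1106.75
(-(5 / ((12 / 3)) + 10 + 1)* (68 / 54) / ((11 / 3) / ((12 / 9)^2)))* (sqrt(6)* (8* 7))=-373184* sqrt(6) / 891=-1025.94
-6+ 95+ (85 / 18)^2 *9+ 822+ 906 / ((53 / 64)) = 4208537 / 1908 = 2205.73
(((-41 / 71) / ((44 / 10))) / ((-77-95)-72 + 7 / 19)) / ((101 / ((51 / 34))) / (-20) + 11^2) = 0.00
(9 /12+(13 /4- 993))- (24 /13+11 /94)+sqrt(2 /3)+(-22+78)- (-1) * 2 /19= -21705531 /23218+sqrt(6) /3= -934.04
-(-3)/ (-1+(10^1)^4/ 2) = 3/ 4999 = 0.00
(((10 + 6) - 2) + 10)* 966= 23184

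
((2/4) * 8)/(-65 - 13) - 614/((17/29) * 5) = -694604/3315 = -209.53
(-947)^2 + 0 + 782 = 897591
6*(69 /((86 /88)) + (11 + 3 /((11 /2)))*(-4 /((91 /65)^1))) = 747312 /3311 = 225.71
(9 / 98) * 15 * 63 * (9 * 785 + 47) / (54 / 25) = 285750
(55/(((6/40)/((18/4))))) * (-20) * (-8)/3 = 88000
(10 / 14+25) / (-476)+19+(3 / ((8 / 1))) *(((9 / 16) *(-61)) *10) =-5849707 / 53312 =-109.73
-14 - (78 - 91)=-1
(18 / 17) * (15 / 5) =54 / 17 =3.18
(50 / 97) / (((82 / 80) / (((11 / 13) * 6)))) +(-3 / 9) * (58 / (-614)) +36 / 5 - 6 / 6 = 2091471896 / 238083105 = 8.78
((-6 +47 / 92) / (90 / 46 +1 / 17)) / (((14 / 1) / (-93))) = 798405 / 44128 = 18.09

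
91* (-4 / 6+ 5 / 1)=1183 / 3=394.33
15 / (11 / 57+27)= 171 / 310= 0.55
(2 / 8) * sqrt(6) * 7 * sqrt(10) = 7 * sqrt(15) / 2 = 13.56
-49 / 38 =-1.29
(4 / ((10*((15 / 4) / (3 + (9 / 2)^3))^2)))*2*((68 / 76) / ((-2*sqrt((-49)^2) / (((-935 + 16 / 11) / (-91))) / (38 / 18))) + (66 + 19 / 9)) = 539644074643 / 15765750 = 34228.89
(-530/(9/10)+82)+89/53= -240985/477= -505.21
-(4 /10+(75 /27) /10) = -61 /90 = -0.68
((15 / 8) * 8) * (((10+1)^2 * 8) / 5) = 2904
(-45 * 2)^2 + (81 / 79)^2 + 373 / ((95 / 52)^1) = 4924123231 / 592895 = 8305.22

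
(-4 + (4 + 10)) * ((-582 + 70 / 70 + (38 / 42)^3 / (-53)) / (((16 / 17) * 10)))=-617.33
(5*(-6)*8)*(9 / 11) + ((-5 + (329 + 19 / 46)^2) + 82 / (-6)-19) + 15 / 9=2520339003 / 23276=108280.59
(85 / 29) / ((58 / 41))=3485 / 1682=2.07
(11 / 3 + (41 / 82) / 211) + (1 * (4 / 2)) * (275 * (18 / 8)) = 785660 / 633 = 1241.17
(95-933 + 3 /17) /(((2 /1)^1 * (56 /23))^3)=-7.26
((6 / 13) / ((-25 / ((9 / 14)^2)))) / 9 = -27 / 31850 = -0.00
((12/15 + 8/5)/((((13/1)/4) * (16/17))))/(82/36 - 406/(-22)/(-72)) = 0.39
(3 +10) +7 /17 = 228 /17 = 13.41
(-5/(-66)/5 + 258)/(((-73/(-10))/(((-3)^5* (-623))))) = 4296672135/803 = 5350774.76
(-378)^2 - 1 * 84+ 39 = 142839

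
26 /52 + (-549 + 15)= -1067 /2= -533.50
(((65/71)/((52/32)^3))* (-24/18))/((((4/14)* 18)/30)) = -179200/107991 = -1.66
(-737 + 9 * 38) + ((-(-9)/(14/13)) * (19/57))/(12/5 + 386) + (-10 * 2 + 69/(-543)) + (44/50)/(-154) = -51071119229/123025700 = -415.13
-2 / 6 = -1 / 3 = -0.33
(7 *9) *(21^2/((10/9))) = 250047/10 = 25004.70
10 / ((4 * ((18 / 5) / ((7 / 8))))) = 175 / 288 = 0.61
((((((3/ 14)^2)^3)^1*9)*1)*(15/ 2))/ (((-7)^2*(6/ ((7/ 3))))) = 10935/ 210827008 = 0.00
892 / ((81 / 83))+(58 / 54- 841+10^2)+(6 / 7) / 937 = 92495504 / 531279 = 174.10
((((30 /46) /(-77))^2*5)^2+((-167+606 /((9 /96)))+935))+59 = 71723478311258596 /9837262146481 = 7291.00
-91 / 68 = -1.34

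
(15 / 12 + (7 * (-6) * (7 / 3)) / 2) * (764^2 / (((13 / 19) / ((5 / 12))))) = -661947745 / 39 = -16973019.10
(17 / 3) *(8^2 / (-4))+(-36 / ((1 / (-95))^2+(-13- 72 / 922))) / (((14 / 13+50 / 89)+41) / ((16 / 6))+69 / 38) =-53546277535661 / 591592702464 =-90.51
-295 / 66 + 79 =4919 / 66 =74.53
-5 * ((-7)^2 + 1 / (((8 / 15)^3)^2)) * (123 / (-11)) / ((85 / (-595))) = -104334606705 / 2883584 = -36182.27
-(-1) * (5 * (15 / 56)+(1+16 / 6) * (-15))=-3005 / 56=-53.66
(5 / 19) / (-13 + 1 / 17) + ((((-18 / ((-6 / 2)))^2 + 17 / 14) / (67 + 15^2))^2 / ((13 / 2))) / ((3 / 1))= -1328254615 / 68108712672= -0.02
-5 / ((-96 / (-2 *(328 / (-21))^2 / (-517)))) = 33620 / 683991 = 0.05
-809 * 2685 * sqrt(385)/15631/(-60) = 144811 * sqrt(385)/62524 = 45.44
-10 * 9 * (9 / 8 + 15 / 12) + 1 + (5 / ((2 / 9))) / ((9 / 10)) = -751 / 4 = -187.75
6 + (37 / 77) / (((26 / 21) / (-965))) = -368.53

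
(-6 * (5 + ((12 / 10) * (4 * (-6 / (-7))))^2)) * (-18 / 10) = 236.82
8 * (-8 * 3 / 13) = -192 / 13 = -14.77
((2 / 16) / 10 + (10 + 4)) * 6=3363 / 40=84.08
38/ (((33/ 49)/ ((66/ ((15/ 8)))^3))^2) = 22411266152726528/ 140625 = 159369003752.72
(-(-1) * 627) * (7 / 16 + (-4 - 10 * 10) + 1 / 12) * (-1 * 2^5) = 2076206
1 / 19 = 0.05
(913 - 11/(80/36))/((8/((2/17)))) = 18161/1360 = 13.35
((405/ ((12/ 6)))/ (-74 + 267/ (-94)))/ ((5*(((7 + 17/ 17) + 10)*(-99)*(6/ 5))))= 235/ 953436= 0.00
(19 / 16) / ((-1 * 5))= -19 / 80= -0.24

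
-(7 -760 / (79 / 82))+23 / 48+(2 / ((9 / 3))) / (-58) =28677031 / 36656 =782.33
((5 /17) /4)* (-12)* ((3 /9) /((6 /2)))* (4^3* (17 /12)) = -80 /9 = -8.89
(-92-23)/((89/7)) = -805/89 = -9.04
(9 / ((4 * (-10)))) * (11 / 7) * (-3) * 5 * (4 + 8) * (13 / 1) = 11583 / 14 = 827.36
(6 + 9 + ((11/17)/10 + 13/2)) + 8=2513/85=29.56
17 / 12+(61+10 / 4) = 779 / 12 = 64.92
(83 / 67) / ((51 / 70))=5810 / 3417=1.70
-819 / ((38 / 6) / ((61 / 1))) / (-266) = 21411 / 722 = 29.66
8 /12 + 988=2966 /3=988.67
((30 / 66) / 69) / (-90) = -1 / 13662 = -0.00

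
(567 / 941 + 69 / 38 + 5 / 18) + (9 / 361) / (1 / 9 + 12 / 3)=305671994 / 113120433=2.70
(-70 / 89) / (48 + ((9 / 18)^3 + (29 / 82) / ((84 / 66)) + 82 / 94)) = -7553840 / 473247443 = -0.02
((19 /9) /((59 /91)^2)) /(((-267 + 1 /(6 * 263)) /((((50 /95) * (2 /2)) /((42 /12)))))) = -2489032 /879979395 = -0.00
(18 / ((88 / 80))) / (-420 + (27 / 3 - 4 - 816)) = -180 / 13541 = -0.01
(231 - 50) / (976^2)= 181 / 952576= 0.00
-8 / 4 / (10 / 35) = -7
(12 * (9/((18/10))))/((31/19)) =1140/31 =36.77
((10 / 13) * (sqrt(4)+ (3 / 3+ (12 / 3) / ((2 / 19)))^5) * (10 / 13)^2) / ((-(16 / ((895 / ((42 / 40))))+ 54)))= -201876649737500 / 265544799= -760235.75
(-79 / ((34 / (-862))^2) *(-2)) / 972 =14675119 / 140454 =104.48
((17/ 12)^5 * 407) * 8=577881799/ 31104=18579.02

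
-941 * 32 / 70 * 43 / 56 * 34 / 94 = -1375742 / 11515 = -119.47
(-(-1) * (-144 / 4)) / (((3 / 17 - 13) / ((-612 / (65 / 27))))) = -5056344 / 7085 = -713.67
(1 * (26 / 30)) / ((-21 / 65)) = -169 / 63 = -2.68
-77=-77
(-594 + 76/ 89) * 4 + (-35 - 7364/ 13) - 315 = -3805426/ 1157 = -3289.05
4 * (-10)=-40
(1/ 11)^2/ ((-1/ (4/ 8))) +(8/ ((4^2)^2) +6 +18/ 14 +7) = 387935/ 27104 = 14.31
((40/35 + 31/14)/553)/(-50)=-47/387100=-0.00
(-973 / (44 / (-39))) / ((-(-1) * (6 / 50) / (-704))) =-5059600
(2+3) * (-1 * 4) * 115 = -2300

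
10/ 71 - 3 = -203/ 71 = -2.86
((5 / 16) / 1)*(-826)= -2065 / 8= -258.12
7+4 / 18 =65 / 9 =7.22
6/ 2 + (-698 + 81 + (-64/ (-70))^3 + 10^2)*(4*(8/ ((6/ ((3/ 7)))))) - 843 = -606242712/ 300125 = -2019.97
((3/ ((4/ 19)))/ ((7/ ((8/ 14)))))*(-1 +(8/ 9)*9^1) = 57/ 7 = 8.14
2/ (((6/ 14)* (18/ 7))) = 49/ 27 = 1.81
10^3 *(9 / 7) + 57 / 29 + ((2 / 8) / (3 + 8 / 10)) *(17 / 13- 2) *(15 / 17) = 4390320579 / 3409588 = 1287.64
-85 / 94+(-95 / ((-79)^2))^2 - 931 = -3411987297169 / 3661307614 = -931.90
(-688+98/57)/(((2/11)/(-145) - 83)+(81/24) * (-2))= 249572840/32638941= 7.65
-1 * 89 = -89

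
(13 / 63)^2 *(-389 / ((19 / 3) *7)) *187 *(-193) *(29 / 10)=68807094499 / 1759590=39104.05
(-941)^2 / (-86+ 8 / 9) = -7969329 / 766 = -10403.82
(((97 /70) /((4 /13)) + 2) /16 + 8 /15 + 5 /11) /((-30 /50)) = -206141 /88704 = -2.32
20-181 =-161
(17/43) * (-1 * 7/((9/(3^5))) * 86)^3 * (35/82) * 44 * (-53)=69283182209970960/41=1689833712438316.10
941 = 941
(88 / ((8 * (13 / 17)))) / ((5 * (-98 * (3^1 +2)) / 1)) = -187 / 31850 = -0.01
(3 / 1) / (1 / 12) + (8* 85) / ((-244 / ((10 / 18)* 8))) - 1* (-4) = 15160 / 549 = 27.61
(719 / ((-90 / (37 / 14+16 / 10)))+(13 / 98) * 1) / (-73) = 165439 / 357700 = 0.46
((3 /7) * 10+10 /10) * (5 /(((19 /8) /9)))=13320 /133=100.15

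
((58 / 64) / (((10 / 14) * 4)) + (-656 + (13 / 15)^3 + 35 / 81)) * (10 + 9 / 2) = -24602477033 / 2592000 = -9491.70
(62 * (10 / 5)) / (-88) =-31 / 22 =-1.41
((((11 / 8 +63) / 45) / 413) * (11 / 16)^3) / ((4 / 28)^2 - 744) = -959651 / 634310000640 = -0.00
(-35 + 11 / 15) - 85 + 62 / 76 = -67517 / 570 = -118.45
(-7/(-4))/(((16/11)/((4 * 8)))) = 38.50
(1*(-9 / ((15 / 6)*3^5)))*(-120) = 16 / 9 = 1.78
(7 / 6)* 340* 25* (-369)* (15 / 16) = -3430546.88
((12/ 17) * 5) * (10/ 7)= 600/ 119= 5.04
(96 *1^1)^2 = 9216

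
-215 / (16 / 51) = -10965 / 16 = -685.31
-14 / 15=-0.93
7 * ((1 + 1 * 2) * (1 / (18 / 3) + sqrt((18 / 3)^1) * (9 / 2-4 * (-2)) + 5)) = 217 / 2 + 525 * sqrt(6) / 2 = 751.49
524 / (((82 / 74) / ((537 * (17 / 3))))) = 58997684 / 41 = 1438967.90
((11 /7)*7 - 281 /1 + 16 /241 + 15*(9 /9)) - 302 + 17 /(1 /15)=-301.93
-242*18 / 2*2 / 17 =-4356 / 17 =-256.24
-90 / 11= -8.18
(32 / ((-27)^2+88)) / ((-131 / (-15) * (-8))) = -0.00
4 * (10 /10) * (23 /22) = 46 /11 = 4.18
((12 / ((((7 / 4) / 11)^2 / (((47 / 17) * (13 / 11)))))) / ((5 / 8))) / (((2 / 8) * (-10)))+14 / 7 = -20605262 / 20825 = -989.45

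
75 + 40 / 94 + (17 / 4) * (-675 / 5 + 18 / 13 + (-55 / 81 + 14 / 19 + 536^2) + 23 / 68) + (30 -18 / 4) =18363387798095 / 15045264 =1220542.74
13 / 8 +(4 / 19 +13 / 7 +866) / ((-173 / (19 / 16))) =-83967 / 19376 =-4.33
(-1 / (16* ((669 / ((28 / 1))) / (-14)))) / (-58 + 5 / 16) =-392 / 617487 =-0.00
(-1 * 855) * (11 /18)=-1045 /2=-522.50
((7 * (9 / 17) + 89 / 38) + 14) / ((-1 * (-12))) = 4317 / 2584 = 1.67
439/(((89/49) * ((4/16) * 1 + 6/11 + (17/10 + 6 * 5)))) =4732420/636261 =7.44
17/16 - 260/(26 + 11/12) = -44429/5168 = -8.60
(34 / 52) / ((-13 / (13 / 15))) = -17 / 390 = -0.04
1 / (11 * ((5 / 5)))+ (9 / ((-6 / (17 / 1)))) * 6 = -1682 / 11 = -152.91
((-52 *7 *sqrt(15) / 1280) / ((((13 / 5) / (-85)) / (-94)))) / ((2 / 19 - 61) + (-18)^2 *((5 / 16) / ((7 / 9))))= -3719345 *sqrt(15) / 294872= -48.85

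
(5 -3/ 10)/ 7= 47/ 70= 0.67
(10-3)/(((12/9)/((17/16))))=357/64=5.58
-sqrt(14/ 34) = -sqrt(119)/ 17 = -0.64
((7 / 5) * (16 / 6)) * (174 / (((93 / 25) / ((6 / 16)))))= 2030 / 31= 65.48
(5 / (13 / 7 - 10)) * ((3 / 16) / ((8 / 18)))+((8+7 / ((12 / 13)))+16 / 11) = 673301 / 40128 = 16.78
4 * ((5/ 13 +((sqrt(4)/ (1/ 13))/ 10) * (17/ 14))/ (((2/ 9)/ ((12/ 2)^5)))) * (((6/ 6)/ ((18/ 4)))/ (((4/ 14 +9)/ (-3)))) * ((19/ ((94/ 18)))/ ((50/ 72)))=-925691804928/ 4964375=-186466.94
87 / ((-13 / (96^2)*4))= -200448 / 13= -15419.08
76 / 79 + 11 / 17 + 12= 18277 / 1343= 13.61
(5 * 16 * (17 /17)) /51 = 80 /51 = 1.57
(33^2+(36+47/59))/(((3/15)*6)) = 166055/177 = 938.16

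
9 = 9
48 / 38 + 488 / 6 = 4708 / 57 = 82.60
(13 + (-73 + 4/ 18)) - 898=-8620/ 9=-957.78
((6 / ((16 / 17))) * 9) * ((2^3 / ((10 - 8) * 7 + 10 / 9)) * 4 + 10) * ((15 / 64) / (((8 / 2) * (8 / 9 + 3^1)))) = 75087 / 7168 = 10.48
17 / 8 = 2.12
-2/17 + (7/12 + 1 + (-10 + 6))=-2.53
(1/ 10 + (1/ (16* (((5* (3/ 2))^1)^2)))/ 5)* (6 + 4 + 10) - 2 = 1/ 225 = 0.00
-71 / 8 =-8.88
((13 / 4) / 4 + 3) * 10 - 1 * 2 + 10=369 / 8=46.12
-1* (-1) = 1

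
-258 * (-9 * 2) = 4644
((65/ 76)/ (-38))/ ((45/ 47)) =-611/ 25992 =-0.02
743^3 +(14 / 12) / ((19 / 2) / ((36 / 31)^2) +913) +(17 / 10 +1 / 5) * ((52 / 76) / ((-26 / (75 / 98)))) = 410172406.96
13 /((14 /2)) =13 /7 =1.86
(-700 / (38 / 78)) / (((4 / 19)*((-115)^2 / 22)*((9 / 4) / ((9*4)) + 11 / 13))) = -59488 / 4761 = -12.49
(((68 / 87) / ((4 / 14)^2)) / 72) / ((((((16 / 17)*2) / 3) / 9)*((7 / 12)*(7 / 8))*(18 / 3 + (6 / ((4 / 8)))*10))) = 289 / 9744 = 0.03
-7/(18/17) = -119/18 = -6.61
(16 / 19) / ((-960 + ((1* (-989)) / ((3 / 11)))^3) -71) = -108 / 6115902444061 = -0.00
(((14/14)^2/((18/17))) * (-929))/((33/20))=-157930/297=-531.75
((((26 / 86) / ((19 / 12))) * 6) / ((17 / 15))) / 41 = 0.02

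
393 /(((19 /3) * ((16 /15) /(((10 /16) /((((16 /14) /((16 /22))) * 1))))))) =618975 /26752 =23.14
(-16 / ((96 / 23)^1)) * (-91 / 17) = 2093 / 102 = 20.52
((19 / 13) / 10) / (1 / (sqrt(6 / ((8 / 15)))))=57*sqrt(5) / 260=0.49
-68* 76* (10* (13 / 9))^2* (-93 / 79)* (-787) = -2130814462400 / 2133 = -998975369.15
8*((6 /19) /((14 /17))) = 408 /133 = 3.07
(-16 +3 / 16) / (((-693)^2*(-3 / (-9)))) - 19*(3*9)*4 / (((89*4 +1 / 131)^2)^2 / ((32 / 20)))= -545152468101428647843 / 5507632324664543336210640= -0.00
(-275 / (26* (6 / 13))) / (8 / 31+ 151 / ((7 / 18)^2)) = -0.02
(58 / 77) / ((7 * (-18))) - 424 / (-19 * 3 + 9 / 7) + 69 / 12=16843217 / 1261260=13.35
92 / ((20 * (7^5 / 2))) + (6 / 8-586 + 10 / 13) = -2554073363 / 4369820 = -584.48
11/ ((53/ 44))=484/ 53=9.13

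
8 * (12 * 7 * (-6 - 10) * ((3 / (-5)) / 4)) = 8064 / 5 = 1612.80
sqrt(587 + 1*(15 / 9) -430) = 2*sqrt(357) / 3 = 12.60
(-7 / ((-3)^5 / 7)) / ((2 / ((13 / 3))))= 637 / 1458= 0.44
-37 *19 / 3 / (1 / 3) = -703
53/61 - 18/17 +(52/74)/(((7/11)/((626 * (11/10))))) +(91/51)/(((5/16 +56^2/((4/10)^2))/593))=38420973110977/50537383029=760.25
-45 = -45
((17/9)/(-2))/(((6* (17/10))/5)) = -25/54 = -0.46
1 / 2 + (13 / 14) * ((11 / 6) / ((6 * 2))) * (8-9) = 361 / 1008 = 0.36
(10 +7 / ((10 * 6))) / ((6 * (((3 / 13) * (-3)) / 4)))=-7891 / 810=-9.74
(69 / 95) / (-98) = -69 / 9310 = -0.01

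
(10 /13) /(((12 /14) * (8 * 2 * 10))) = 7 /1248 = 0.01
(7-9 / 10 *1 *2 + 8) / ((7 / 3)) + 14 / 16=1829 / 280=6.53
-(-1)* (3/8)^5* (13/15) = 1053/163840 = 0.01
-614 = -614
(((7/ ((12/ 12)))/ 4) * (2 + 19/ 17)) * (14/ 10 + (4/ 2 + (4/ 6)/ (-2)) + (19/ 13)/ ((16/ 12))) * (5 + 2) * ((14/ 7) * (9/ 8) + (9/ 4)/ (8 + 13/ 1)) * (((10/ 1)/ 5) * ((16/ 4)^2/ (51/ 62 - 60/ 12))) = -6903886/ 2405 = -2870.64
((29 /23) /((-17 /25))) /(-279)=725 /109089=0.01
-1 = -1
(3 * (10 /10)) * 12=36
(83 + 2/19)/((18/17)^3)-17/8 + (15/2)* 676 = 71164840/13851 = 5137.88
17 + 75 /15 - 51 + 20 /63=-1807 /63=-28.68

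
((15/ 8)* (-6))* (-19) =855/ 4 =213.75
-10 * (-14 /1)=140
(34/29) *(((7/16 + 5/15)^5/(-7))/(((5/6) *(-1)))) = 0.05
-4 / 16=-1 / 4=-0.25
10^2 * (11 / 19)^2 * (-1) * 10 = -121000 / 361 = -335.18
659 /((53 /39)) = 484.92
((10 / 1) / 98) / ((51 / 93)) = 155 / 833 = 0.19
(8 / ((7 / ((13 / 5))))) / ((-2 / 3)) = -156 / 35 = -4.46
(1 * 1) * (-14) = -14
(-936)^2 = 876096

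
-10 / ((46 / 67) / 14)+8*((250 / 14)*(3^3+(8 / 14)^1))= 4209190 / 1127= 3734.86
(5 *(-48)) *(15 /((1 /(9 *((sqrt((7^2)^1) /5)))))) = -45360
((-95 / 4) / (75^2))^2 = 361 / 20250000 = 0.00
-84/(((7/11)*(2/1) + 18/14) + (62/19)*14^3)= -122892/13103599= -0.01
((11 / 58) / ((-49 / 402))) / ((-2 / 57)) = 126027 / 2842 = 44.34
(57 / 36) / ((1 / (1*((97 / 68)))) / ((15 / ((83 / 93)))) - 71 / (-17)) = 14568915 / 38813252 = 0.38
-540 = -540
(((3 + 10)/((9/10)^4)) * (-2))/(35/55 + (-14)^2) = -2860000/14191443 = -0.20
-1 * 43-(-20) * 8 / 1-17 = 100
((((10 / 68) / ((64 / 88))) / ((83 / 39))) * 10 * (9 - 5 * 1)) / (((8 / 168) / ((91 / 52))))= 1576575 / 11288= 139.67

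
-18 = -18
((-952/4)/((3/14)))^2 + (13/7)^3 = 3808082605/3087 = 1233586.85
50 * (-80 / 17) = -4000 / 17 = -235.29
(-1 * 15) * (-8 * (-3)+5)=-435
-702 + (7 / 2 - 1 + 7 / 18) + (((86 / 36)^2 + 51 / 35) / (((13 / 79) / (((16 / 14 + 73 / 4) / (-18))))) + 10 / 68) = -314033717197 / 421031520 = -745.87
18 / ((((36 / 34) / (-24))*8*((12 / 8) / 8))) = -272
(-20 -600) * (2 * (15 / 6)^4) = -96875 / 2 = -48437.50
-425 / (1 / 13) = -5525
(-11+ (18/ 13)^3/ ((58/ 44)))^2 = 327800906521/ 4059346369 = 80.75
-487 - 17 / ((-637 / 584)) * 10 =-210939 / 637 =-331.14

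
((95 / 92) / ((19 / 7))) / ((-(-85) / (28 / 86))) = 0.00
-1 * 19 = -19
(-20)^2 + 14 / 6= 1207 / 3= 402.33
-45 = -45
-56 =-56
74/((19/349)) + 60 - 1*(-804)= 42242/19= 2223.26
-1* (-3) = 3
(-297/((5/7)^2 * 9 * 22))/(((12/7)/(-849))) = 291207/200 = 1456.04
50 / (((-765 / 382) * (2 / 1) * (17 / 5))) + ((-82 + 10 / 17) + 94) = 23192 / 2601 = 8.92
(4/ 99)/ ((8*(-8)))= -1/ 1584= -0.00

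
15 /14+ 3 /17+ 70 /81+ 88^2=149329549 /19278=7746.11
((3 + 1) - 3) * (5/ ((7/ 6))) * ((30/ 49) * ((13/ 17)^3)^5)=46067303712681681300/ 981811106667866816999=0.05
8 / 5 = 1.60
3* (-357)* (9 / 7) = -1377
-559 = -559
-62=-62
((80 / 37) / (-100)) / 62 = -2 / 5735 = -0.00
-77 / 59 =-1.31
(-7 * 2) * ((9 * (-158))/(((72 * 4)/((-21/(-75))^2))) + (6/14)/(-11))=328067/55000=5.96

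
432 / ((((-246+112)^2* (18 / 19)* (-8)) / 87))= -4959 / 17956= -0.28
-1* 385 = -385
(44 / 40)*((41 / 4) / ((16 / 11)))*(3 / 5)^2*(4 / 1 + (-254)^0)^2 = 44649 / 640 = 69.76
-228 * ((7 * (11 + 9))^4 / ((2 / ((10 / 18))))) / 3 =-8110044444.44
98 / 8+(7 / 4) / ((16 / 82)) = 679 / 32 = 21.22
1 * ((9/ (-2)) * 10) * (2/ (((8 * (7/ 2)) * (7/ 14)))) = -45/ 7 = -6.43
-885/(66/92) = -13570/11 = -1233.64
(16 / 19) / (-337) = -16 / 6403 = -0.00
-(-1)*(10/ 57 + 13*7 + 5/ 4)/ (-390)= -1621/ 6840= -0.24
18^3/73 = 5832/73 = 79.89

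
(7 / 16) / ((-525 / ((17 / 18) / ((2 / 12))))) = -17 / 3600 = -0.00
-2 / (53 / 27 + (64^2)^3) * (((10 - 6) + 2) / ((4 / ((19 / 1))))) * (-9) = 0.00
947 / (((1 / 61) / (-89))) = -5141263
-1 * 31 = -31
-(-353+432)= -79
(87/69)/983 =29/22609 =0.00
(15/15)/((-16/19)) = -19/16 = -1.19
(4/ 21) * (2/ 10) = 4/ 105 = 0.04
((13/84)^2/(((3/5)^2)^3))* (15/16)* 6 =13203125/4572288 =2.89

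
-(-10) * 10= 100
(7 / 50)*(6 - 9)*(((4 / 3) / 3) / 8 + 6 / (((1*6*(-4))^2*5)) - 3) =29659 / 24000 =1.24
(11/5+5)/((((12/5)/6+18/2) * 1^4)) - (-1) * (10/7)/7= 2234/2303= 0.97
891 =891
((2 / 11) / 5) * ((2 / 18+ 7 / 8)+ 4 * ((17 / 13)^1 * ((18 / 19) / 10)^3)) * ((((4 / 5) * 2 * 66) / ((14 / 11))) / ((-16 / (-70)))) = 8744189399 / 668752500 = 13.08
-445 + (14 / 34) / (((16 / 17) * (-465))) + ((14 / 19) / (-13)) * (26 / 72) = -445.02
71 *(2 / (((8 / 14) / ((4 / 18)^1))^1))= 55.22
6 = 6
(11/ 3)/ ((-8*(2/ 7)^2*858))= -49/ 7488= -0.01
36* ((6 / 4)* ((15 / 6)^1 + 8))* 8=4536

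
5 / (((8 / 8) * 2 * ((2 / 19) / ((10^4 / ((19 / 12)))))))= 150000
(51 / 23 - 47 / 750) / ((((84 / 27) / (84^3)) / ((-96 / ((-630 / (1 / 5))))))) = 899192448 / 71875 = 12510.50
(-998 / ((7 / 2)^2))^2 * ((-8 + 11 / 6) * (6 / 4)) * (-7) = 147408592 / 343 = 429762.66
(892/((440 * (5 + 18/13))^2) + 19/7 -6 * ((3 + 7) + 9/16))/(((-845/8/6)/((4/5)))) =1698977170092/616320079375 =2.76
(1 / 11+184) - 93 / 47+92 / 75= 7108964 / 38775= 183.34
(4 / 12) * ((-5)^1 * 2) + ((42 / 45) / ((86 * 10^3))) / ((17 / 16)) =-1522912 / 456875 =-3.33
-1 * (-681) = 681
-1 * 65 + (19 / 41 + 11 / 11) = -2605 / 41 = -63.54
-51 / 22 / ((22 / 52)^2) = -17238 / 1331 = -12.95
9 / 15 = 3 / 5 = 0.60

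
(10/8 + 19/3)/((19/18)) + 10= 653/38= 17.18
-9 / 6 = -3 / 2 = -1.50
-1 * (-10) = 10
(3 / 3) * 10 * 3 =30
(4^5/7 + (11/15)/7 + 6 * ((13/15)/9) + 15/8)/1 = 148.84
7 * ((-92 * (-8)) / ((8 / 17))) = 10948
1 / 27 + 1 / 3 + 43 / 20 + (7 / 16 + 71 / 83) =683647 / 179280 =3.81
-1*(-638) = 638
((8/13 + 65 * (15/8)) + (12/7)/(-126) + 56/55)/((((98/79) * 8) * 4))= 8203320737/2636874240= 3.11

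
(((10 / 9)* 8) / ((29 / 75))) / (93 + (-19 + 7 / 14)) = 0.31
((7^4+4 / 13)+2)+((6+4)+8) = 31477 / 13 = 2421.31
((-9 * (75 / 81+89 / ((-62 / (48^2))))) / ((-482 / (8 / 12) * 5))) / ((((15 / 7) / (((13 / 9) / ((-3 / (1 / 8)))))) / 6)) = 251840771 / 181545300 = 1.39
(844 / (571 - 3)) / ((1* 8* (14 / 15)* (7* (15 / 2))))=211 / 55664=0.00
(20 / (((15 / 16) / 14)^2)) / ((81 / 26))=5218304 / 3645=1431.63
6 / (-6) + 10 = 9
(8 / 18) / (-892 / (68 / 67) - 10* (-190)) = 68 / 156231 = 0.00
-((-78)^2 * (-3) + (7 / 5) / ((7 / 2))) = 91258 / 5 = 18251.60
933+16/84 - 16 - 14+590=31357/21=1493.19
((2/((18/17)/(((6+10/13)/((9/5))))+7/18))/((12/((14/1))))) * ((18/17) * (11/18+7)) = 632940/22567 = 28.05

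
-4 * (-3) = 12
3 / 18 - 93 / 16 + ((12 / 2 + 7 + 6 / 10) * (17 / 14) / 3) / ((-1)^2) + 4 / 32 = -9 / 560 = -0.02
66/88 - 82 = -325/4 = -81.25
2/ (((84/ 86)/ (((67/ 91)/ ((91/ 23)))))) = 66263/ 173901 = 0.38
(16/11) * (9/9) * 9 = 144/11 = 13.09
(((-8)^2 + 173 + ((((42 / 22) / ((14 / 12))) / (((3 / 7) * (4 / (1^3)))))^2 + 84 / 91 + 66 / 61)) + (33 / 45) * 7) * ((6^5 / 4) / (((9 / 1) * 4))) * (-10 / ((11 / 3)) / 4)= -38091445533 / 4221932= -9022.28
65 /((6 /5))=325 /6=54.17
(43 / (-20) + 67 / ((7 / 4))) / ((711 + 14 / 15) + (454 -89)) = 15177 / 452312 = 0.03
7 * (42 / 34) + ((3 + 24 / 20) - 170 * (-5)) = 73342 / 85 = 862.85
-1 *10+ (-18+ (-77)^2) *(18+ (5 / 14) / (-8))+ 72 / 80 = 59430009 / 560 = 106125.02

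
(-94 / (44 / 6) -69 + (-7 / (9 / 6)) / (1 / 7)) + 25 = -2953 / 33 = -89.48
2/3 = 0.67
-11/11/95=-1/95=-0.01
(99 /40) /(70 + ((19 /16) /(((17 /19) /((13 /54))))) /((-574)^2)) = 5444261424 /153979113115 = 0.04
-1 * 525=-525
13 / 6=2.17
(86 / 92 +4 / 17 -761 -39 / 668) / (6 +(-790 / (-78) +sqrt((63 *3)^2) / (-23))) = -7740474573 / 80582176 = -96.06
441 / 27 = 49 / 3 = 16.33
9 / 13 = 0.69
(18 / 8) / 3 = 3 / 4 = 0.75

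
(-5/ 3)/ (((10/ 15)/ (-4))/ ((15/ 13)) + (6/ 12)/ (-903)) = 11.49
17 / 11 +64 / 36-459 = -45112 / 99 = -455.68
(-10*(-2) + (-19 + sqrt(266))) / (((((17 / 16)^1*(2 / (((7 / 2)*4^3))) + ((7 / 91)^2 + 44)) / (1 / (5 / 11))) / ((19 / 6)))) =31647616 / 199949655 + 31647616*sqrt(266) / 199949655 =2.74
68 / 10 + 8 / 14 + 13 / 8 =2519 / 280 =9.00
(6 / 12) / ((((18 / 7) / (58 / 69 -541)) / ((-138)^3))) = 276029026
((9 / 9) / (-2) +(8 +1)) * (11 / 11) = 17 / 2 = 8.50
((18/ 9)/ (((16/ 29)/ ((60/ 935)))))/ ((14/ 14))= 87/ 374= 0.23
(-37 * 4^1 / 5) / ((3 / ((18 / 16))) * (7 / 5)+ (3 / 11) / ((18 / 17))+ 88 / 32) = -6512 / 1483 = -4.39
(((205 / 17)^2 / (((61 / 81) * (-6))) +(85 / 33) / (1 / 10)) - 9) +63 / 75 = -424231231 / 29087850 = -14.58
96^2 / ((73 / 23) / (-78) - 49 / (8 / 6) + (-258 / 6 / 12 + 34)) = -16533504 / 11435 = -1445.87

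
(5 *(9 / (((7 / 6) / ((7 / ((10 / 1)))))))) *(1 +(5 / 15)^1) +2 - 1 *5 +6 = 39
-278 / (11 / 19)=-5282 / 11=-480.18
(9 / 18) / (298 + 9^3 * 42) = 1 / 61832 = 0.00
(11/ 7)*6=66/ 7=9.43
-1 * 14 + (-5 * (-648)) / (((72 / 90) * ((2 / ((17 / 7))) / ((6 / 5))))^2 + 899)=-24319922 / 2339083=-10.40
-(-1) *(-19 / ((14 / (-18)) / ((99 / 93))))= 26.00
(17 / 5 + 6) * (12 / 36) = 47 / 15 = 3.13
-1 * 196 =-196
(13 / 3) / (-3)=-13 / 9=-1.44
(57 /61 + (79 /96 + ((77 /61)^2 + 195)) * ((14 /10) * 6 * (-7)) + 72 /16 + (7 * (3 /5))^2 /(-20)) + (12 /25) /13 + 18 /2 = -1121720473087 /96746000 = -11594.49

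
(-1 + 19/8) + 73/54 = 589/216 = 2.73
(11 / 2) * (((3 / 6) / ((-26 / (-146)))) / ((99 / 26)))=73 / 18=4.06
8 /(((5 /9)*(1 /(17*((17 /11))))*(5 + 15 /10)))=58.20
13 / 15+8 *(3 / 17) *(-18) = -6259 / 255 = -24.55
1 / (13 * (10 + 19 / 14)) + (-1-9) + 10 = 14 / 2067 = 0.01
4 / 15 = 0.27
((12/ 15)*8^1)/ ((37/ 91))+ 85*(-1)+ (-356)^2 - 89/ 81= 126665.64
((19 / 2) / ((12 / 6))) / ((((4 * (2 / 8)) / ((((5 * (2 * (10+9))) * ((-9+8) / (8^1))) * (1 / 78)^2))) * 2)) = -0.01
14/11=1.27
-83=-83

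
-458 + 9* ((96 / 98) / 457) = -10255562 / 22393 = -457.98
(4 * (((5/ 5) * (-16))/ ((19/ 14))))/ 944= -56/ 1121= -0.05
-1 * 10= -10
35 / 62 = 0.56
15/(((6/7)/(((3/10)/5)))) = 21/20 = 1.05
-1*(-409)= 409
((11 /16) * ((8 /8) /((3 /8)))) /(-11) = -0.17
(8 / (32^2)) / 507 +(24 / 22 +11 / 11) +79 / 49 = 129532955 / 34978944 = 3.70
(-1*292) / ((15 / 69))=-6716 / 5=-1343.20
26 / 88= 13 / 44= 0.30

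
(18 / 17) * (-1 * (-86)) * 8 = 12384 / 17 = 728.47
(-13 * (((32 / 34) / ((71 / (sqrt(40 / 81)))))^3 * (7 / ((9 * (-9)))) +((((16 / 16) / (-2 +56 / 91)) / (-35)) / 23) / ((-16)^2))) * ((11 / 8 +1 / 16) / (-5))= 169 / 12902400- 8572928 * sqrt(10) / 103832750257407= 0.00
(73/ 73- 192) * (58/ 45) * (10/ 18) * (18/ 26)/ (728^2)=-5539/ 31004064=-0.00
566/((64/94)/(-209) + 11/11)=5559818/9791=567.85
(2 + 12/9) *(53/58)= 265/87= 3.05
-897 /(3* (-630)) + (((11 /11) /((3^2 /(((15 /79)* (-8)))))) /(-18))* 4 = 76463 /149310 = 0.51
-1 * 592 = -592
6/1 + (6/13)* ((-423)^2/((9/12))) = 1431510/13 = 110116.15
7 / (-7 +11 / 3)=-21 / 10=-2.10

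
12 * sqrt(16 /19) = 48 * sqrt(19) /19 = 11.01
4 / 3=1.33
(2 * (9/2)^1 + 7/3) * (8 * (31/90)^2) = 65348/6075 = 10.76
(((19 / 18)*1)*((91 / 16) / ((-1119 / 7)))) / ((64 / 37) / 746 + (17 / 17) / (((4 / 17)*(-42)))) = 3134677 / 8252676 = 0.38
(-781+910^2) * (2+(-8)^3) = -421932690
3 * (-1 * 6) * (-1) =18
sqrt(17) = 4.12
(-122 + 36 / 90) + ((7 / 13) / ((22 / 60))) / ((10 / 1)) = -86839 / 715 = -121.45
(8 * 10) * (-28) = -2240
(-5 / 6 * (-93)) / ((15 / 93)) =961 / 2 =480.50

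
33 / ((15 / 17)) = 187 / 5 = 37.40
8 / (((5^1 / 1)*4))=2 / 5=0.40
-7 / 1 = -7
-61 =-61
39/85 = 0.46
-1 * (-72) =72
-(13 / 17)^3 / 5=-2197 / 24565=-0.09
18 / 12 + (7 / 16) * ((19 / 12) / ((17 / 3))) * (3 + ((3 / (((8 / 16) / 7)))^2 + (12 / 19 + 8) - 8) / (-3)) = -76201 / 1088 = -70.04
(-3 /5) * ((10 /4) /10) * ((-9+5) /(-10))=-3 /50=-0.06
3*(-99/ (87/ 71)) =-7029/ 29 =-242.38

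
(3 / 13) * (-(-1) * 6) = 18 / 13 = 1.38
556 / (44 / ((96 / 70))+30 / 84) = 46704 / 2725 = 17.14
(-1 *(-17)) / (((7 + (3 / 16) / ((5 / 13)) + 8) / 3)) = 1360 / 413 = 3.29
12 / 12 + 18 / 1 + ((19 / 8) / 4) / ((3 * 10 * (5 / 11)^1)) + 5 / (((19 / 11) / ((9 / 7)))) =14533397 / 638400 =22.77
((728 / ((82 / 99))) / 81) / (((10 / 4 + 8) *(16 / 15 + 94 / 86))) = 245960 / 514017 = 0.48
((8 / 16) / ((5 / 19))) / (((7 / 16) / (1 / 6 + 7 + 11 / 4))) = 646 / 15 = 43.07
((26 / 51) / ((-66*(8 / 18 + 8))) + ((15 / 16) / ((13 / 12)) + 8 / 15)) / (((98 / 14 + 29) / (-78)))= -968447 / 319770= -3.03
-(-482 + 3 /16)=7709 /16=481.81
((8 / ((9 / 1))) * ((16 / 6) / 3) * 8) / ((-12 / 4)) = -512 / 243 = -2.11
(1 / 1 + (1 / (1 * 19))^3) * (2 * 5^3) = 1715000 / 6859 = 250.04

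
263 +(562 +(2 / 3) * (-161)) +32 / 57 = 40939 / 57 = 718.23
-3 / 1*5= -15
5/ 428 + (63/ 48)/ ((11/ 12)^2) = 81497/ 51788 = 1.57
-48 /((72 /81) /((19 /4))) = -513 /2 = -256.50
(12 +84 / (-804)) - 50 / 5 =127 / 67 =1.90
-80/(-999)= 80/999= 0.08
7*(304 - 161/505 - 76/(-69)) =74341057/34845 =2133.48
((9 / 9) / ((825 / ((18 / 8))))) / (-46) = -3 / 50600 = -0.00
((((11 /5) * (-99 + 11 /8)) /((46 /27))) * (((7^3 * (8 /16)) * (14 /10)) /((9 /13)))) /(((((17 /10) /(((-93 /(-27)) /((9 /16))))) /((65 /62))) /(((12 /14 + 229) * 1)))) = -37949850.60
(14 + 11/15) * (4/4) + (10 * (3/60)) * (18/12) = 15.48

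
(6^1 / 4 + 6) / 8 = 15 / 16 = 0.94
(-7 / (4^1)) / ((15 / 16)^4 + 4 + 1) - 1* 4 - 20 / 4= -3519433 / 378305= -9.30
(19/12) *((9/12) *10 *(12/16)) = 285/32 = 8.91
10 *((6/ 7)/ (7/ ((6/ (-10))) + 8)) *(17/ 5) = -612/ 77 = -7.95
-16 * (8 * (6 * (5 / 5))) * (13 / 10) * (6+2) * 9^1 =-71884.80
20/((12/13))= 65/3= 21.67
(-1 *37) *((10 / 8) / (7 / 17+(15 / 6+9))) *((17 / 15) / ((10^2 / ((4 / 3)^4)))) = -342176 / 2460375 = -0.14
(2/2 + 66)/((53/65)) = 4355/53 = 82.17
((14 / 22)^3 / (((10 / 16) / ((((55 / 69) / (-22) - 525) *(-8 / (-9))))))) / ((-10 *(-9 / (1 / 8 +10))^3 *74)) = -134201151 / 362457920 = -0.37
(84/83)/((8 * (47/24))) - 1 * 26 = -101174/3901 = -25.94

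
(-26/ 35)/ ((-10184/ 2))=13/ 89110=0.00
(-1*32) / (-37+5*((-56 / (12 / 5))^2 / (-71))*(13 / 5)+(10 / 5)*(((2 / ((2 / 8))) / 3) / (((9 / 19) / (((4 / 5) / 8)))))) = 306720 / 1299353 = 0.24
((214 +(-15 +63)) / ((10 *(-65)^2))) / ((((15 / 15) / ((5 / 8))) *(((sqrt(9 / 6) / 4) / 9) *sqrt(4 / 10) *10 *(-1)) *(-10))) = 393 *sqrt(15) / 845000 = 0.00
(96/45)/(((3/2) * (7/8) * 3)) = 512/945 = 0.54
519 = 519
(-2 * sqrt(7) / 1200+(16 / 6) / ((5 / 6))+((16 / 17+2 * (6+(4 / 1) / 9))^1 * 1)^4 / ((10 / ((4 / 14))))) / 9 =20108986135408 / 172614103515 - sqrt(7) / 5400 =116.50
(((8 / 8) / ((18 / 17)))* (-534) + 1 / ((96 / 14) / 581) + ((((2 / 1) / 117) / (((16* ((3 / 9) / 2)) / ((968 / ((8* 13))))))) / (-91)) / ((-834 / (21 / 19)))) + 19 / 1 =-37190661397 / 92836432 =-400.60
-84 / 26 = -42 / 13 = -3.23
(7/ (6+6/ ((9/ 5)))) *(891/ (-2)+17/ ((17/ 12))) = -2601/ 8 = -325.12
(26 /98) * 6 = 78 /49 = 1.59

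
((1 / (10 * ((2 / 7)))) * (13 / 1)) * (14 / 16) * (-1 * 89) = -56693 / 160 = -354.33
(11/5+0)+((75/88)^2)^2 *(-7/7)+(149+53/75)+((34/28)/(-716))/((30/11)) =853113921126809/5635637145600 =151.38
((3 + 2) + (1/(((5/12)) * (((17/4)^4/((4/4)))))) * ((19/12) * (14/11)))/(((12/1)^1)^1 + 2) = 23036371/64311170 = 0.36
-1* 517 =-517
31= 31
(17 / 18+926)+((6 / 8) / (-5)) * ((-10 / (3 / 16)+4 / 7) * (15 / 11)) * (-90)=-61475 / 1386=-44.35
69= 69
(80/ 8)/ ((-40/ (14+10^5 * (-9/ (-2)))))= -112503.50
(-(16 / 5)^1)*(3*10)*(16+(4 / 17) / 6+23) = -3747.76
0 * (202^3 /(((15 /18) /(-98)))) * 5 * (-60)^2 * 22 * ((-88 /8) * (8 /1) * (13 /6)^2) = 0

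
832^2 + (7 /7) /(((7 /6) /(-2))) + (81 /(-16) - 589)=691628.22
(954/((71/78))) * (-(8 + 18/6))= -818532/71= -11528.62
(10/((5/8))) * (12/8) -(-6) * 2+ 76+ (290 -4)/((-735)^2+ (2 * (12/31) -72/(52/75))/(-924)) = 536441749644/4789635839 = 112.00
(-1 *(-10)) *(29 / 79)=290 / 79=3.67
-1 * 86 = -86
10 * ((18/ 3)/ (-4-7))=-60/ 11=-5.45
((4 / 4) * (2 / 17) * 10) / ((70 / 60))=120 / 119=1.01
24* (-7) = -168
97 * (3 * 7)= 2037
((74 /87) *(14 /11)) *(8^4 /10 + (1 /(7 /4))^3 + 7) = 35262924 /78155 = 451.19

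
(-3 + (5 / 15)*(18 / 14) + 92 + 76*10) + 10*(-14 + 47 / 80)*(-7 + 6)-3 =54911 / 56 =980.55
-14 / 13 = -1.08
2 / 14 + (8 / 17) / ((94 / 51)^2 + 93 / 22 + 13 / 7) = 5117353 / 26585167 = 0.19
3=3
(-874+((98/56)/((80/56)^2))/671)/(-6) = 234581257/1610400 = 145.67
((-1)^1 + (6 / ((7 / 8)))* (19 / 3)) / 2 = 21.21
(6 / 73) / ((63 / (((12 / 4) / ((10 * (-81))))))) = -1 / 206955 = -0.00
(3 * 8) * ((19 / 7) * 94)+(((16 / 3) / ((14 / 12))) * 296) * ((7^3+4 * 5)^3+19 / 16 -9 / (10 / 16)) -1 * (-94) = 2265330073786 / 35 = 64723716393.89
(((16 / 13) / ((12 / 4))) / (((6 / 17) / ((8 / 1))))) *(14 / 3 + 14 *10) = 472192 / 351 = 1345.28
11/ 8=1.38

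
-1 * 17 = -17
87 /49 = 1.78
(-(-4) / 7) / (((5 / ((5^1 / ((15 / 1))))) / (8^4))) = 16384 / 105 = 156.04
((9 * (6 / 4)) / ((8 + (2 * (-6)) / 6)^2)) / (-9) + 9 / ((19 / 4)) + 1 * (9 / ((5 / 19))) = 82201 / 2280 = 36.05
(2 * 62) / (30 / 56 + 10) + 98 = 32382 / 295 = 109.77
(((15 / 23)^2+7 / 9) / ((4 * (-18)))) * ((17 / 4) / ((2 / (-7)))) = 21301 / 85698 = 0.25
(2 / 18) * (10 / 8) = 5 / 36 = 0.14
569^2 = 323761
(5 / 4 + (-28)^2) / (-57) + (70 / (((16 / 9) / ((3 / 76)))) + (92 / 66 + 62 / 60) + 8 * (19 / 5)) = 689039 / 33440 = 20.61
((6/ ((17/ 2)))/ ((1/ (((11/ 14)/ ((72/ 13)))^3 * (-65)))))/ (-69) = 0.00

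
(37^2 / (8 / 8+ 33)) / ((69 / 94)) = 64343 / 1173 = 54.85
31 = 31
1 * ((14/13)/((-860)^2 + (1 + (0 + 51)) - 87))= 14/9614345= 0.00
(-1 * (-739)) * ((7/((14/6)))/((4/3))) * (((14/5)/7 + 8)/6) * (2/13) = 46557/130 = 358.13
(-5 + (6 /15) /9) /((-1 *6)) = 223 /270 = 0.83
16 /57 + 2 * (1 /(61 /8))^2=66832 /212097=0.32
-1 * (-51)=51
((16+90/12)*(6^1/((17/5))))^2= 497025/289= 1719.81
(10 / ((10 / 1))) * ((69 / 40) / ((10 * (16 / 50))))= 69 / 128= 0.54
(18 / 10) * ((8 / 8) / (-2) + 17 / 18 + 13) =121 / 5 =24.20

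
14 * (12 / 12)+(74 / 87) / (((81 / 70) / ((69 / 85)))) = 582890 / 39933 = 14.60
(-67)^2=4489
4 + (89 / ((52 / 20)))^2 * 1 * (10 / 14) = 994857 / 1183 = 840.96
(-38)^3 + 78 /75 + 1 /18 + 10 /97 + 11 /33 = -2395095929 /43650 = -54870.47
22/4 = 11/2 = 5.50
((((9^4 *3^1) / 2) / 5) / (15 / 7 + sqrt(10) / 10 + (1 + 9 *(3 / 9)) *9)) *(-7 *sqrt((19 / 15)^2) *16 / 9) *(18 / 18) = -806.73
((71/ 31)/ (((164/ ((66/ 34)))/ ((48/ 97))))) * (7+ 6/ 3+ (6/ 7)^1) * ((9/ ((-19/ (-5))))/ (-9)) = -0.03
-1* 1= -1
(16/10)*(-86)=-688/5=-137.60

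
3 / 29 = 0.10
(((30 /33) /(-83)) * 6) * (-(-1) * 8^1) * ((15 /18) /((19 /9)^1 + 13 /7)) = -504 /4565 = -0.11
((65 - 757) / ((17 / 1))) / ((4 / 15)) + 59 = -1592 / 17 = -93.65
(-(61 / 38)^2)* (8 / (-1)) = 7442 / 361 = 20.61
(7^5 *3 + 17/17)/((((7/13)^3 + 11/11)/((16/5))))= 139561.74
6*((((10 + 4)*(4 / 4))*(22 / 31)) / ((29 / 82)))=168.56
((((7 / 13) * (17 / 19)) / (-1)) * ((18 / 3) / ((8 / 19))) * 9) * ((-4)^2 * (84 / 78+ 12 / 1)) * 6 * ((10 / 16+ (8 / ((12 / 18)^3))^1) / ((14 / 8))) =-15918120 / 13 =-1224470.77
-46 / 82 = -23 / 41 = -0.56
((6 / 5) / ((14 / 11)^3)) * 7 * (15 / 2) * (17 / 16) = 203643 / 6272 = 32.47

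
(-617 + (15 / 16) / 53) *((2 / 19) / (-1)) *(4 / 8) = 32.47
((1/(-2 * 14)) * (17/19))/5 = -17/2660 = -0.01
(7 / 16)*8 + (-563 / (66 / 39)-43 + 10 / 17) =-69488 / 187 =-371.59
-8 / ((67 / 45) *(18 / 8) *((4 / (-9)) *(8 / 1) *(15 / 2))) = 6 / 67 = 0.09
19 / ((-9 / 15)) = -95 / 3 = -31.67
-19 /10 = -1.90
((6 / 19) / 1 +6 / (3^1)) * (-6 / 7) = -264 / 133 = -1.98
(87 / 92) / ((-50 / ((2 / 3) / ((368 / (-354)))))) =5133 / 423200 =0.01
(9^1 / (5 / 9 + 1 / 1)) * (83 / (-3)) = -2241 / 14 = -160.07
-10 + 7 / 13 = -9.46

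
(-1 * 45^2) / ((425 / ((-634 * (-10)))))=-513540 / 17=-30208.24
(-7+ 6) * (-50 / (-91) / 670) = -5 / 6097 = -0.00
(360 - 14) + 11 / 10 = 3471 / 10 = 347.10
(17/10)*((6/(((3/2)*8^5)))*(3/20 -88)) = -0.02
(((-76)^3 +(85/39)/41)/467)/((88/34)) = -11932683163/32856252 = -363.18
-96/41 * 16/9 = -512/123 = -4.16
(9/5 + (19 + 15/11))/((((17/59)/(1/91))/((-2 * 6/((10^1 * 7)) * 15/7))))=-1294578/4169165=-0.31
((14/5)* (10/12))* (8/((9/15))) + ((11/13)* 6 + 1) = 4351/117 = 37.19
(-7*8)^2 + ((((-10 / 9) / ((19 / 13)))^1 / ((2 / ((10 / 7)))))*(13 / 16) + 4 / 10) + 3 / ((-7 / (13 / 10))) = 3135.40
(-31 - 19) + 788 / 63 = -2362 / 63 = -37.49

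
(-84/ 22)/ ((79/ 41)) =-1722/ 869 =-1.98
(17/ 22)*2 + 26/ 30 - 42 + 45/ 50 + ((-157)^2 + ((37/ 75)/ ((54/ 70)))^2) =88809017587/ 3608550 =24610.72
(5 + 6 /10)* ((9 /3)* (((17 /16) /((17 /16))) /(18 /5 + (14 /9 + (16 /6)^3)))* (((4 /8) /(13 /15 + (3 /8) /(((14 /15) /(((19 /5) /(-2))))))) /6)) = 79380 /141229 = 0.56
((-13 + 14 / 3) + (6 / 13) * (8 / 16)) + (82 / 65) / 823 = -1300094 / 160485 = -8.10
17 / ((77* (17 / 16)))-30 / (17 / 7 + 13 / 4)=-20712 / 4081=-5.08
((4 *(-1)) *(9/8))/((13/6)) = -27/13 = -2.08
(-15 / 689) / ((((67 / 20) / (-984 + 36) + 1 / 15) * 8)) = -3950 / 91637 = -0.04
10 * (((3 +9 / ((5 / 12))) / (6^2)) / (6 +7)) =41 / 78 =0.53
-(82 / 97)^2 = -6724 / 9409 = -0.71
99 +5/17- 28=1212/17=71.29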